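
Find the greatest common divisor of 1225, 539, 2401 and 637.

gcd(1225, 539): 1225 = 2·539 + 147; 539 = 3·147 + 98; 147 = 1·98 + 49; 98 = 2·49 + 0 → 49
gcd(49, 2401): 2401 = 49·49 + 0 → 49
gcd(49, 637): 637 = 13·49 + 0 → 49

49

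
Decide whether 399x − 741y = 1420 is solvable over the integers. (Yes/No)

No

By Bézout, 399x − 741y = 1420 has integer solutions iff gcd(399, 741) | 1420.
Euclid: 741 = 1·399 + 342; 399 = 1·342 + 57; 342 = 6·57 + 0. gcd = 57; 1420 mod 57 = 52. No.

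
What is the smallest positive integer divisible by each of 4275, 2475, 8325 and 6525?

lcm(4275, 2475) = 4275·2475/gcd = 10580625/225 = 47025
lcm(47025, 8325) = 47025·8325/gcd = 391483125/225 = 1739925
lcm(1739925, 6525) = 1739925·6525/gcd = 11353010625/225 = 50457825

50457825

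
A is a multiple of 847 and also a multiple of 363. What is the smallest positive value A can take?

gcd first: 847 = 2·363 + 121; 363 = 3·121 + 0 → gcd = 121
lcm = 847·363/gcd = 307461/121 = 2541

2541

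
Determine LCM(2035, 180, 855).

1391940

2035 = 5 · 11 · 37; 180 = 2² · 3² · 5; 855 = 3² · 5 · 19
lcm takes max exponent of each prime: 2² · 3² · 5 · 11 · 19 · 37 = 1391940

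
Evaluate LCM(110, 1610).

17710

gcd first: 1610 = 14·110 + 70; 110 = 1·70 + 40; 70 = 1·40 + 30; 40 = 1·30 + 10; 30 = 3·10 + 0 → gcd = 10
lcm = 110·1610/gcd = 177100/10 = 17710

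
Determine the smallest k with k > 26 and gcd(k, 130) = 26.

gcd(k, 130) = 26 forces 26 | k; write k = 26s. Then gcd(26s, 26·5) = 26·gcd(s, 5), so need gcd(s, 5) = 1.
26s > 26 gives s ≥ 2. The least s ≥ 2 coprime to 5 is 2, so k = 26·2 = 52.

52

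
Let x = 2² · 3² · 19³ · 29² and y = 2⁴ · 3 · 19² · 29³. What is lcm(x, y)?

max exponent per prime: 2⁴ · 3² · 19³ · 29³ = 24088917744

24088917744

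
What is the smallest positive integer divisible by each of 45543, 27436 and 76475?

lcm(45543, 27436) = 45543·27436/gcd = 1249517748/19 = 65764092
lcm(65764092, 76475) = 65764092·76475/gcd = 5029308935700/19 = 264700470300

264700470300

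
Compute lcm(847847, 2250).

847847 = 7² · 11³ · 13; 2250 = 2 · 3² · 5³
max exponents: 2 · 3² · 5³ · 7² · 11³ · 13 = 1907655750

1907655750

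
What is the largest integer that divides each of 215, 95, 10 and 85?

5

gcd(215, 95): 215 = 2·95 + 25; 95 = 3·25 + 20; 25 = 1·20 + 5; 20 = 4·5 + 0 → 5
gcd(5, 10): 10 = 2·5 + 0 → 5
gcd(5, 85): 85 = 17·5 + 0 → 5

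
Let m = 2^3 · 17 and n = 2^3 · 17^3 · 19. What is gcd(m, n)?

136

min exponent per shared prime: 2^3 · 17 = 136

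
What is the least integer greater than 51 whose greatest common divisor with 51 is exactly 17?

68

Multiples of 17 above 51: 17·4, 17·5, … . Need the cofactor coprime to 51/17 = 3.
Checking s = 4, 5, … the first with gcd(s, 3) = 1 is s = 4, giving 68.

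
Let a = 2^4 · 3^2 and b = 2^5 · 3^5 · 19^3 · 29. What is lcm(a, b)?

1546731936

max exponent per prime: 2^5 · 3^5 · 19^3 · 29 = 1546731936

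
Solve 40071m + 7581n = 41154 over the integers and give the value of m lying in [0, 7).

5

gcd(40071, 7581) = 1083 (Euclid: 40071 = 5·7581 + 2166; 7581 = 3·2166 + 1083; 2166 = 2·1083 + 0), and 1083 | 41154.
Extended Euclid: 40071·(-3) + 7581·(16) = 1083. Scale by 38: m₀ = -114.
General solution m = m₀ + 7t; reducing mod 7 gives m = 5 (and n = -21).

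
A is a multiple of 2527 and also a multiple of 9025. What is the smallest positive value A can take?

63175

gcd first: 9025 = 3·2527 + 1444; 2527 = 1·1444 + 1083; 1444 = 1·1083 + 361; 1083 = 3·361 + 0 → gcd = 361
lcm = 2527·9025/gcd = 22806175/361 = 63175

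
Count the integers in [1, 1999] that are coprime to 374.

855

374 = 2·11·17. Inclusion–exclusion on these primes:
1999 − ⌊1999/2⌋ − ⌊1999/11⌋ − ⌊1999/17⌋ + ⌊1999/22⌋ + ⌊1999/34⌋ + ⌊1999/187⌋ − ⌊1999/374⌋ = 855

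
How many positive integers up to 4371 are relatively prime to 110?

1590

110 = 2·5·11. Inclusion–exclusion on these primes:
4371 − ⌊4371/2⌋ − ⌊4371/5⌋ − ⌊4371/11⌋ + ⌊4371/10⌋ + ⌊4371/22⌋ + ⌊4371/55⌋ − ⌊4371/110⌋ = 1590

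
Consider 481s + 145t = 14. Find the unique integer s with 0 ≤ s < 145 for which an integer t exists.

139

gcd(481, 145) = 1 (Euclid: 481 = 3·145 + 46; 145 = 3·46 + 7; 46 = 6·7 + 4; 7 = 1·4 + 3; 4 = 1·3 + 1; 3 = 3·1 + 0), and 1 | 14.
Extended Euclid: 481·(41) + 145·(-136) = 1. Scale by 14: s₀ = 574.
General solution s = s₀ + 145k; reducing mod 145 gives s = 139 (and t = -461).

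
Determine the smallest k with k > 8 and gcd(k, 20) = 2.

14

20 = 2·10. Any k with gcd(k, 20) = 2 is a multiple of 2, say 2s, with s coprime to 10.
Need s > 8/2, so s ≥ 5. First s ≥ 5 with gcd(s, 10) = 1 is s = 7. Thus k = 2·7 = 14.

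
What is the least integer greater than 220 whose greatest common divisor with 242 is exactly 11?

gcd(t, 242) = 11 forces 11 | t; write t = 11s. Then gcd(11s, 11·22) = 11·gcd(s, 22), so need gcd(s, 22) = 1.
11s > 220 gives s ≥ 21. The least s ≥ 21 coprime to 22 is 21, so t = 11·21 = 231.

231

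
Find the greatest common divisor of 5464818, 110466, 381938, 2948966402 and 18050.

5464818 = 2 · 3² · 19² · 29²; 110466 = 2 · 3² · 17 · 19²; 381938 = 2 · 19² · 23²; 2948966402 = 2 · 19² · 43² · 47²; 18050 = 2 · 5² · 19²
gcd takes min exponent of each prime: 2 · 19² = 722

722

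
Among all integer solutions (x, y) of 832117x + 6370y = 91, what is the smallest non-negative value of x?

Reduce mod 6370: 832117x ≡ 91 (mod 6370). With g = gcd(832117, 6370) = 13 dividing 91, divide through: 64009x ≡ 7 (mod 490).
Since gcd(64009, 490) = 1, x ≡ 7·(64009)⁻¹ ≡ 203 (mod 490). Smallest non-negative: 203.

203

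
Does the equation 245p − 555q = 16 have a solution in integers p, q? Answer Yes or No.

No

By Bézout, 245p − 555q = 16 has integer solutions iff gcd(245, 555) | 16.
Euclid: 555 = 2·245 + 65; 245 = 3·65 + 50; 65 = 1·50 + 15; 50 = 3·15 + 5; 15 = 3·5 + 0. gcd = 5; 16 mod 5 = 1. No.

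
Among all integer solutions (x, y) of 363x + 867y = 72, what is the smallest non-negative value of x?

Reduce mod 867: 363x ≡ 72 (mod 867). With g = gcd(363, 867) = 3 dividing 72, divide through: 121x ≡ 24 (mod 289).
Since gcd(121, 289) = 1, x ≡ 24·(121)⁻¹ ≡ 165 (mod 289). Smallest non-negative: 165.

165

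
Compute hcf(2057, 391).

17

Euclid: 2057 = 5·391 + 102; 391 = 3·102 + 85; 102 = 1·85 + 17; 85 = 5·17 + 0. Last nonzero remainder: 17.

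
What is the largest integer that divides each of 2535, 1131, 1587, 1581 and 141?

3

2535 = 3 · 5 · 13²; 1131 = 3 · 13 · 29; 1587 = 3 · 23²; 1581 = 3 · 17 · 31; 141 = 3 · 47
gcd takes min exponent of each prime: 3 = 3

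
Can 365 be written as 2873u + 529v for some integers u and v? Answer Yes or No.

Yes

By Bézout, 2873u + 529v = 365 has integer solutions iff gcd(2873, 529) | 365.
Euclid: 2873 = 5·529 + 228; 529 = 2·228 + 73; 228 = 3·73 + 9; 73 = 8·9 + 1; 9 = 9·1 + 0. gcd = 1; 365 mod 1 = 0. Yes.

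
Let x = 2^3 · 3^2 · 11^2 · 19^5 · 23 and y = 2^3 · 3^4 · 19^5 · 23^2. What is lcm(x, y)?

102703218337368

max exponent per prime: 2^3 · 3^4 · 11^2 · 19^5 · 23^2 = 102703218337368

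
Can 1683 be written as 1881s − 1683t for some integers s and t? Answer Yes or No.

By Bézout, 1881s − 1683t = 1683 has integer solutions iff gcd(1881, 1683) | 1683.
Euclid: 1881 = 1·1683 + 198; 1683 = 8·198 + 99; 198 = 2·99 + 0. gcd = 99; 1683 mod 99 = 0. Yes.

Yes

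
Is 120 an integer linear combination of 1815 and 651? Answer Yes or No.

Yes

By Bézout, 1815u + 651v = 120 has integer solutions iff gcd(1815, 651) | 120.
Euclid: 1815 = 2·651 + 513; 651 = 1·513 + 138; 513 = 3·138 + 99; 138 = 1·99 + 39; 99 = 2·39 + 21; 39 = 1·21 + 18; 21 = 1·18 + 3; 18 = 6·3 + 0. gcd = 3; 120 mod 3 = 0. Yes.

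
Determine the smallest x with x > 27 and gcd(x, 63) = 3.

Multiples of 3 above 27: 3·10, 3·11, … . Need the cofactor coprime to 63/3 = 21.
Checking s = 10, 11, … the first with gcd(s, 21) = 1 is s = 10, giving 30.

30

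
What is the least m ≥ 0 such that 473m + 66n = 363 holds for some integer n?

3

Reduce mod 66: 473m ≡ 363 (mod 66). With g = gcd(473, 66) = 11 dividing 363, divide through: 43m ≡ 33 (mod 6).
Since gcd(43, 6) = 1, m ≡ 33·(43)⁻¹ ≡ 3 (mod 6). Smallest non-negative: 3.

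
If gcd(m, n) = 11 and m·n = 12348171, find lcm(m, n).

Since gcd(m,n)·lcm(m,n) = mn, lcm = 12348171/11 = 1122561.

1122561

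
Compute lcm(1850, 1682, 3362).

2615383850

lcm(1850, 1682) = 1850·1682/gcd = 3111700/2 = 1555850
lcm(1555850, 3362) = 1555850·3362/gcd = 5230767700/2 = 2615383850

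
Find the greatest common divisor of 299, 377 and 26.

299 = 13 · 23; 377 = 13 · 29; 26 = 2 · 13
gcd takes min exponent of each prime: 13 = 13

13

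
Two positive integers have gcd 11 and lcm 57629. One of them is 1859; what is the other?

341

p·q = gcd·lcm = 11·57629 = 633919, so q = 633919/1859 = 341.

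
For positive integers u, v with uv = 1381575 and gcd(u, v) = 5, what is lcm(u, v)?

gcd·lcm = product, so lcm = 1381575/5 = 276315.

276315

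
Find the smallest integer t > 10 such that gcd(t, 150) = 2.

14

gcd(t, 150) = 2 forces 2 | t; write t = 2s. Then gcd(2s, 2·75) = 2·gcd(s, 75), so need gcd(s, 75) = 1.
2s > 10 gives s ≥ 6. The least s ≥ 6 coprime to 75 is 7, so t = 2·7 = 14.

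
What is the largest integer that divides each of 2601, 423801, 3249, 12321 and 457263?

9

gcd(2601, 423801): 423801 = 162·2601 + 2439; 2601 = 1·2439 + 162; 2439 = 15·162 + 9; 162 = 18·9 + 0 → 9
gcd(9, 3249): 3249 = 361·9 + 0 → 9
gcd(9, 12321): 12321 = 1369·9 + 0 → 9
gcd(9, 457263): 457263 = 50807·9 + 0 → 9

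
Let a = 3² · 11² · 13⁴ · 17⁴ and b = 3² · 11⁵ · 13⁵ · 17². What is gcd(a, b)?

min exponent per shared prime: 3² · 11² · 13⁴ · 17² = 8988746481

8988746481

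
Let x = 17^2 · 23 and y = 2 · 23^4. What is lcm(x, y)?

max exponent per prime: 2 · 17^2 · 23^4 = 161748098

161748098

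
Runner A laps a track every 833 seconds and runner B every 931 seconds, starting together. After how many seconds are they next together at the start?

gcd first: 931 = 1·833 + 98; 833 = 8·98 + 49; 98 = 2·49 + 0 → gcd = 49
lcm = 833·931/gcd = 775523/49 = 15827

15827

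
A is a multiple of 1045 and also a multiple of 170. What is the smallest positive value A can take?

1045 = 5 · 11 · 19; 170 = 2 · 5 · 17
max exponents: 2 · 5 · 11 · 17 · 19 = 35530

35530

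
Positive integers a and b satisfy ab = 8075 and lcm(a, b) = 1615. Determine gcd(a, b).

5

From gcd × lcm = ab: gcd = 8075 / 1615 = 5.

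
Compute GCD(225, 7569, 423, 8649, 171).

225 = 3² · 5²; 7569 = 3² · 29²; 423 = 3² · 47; 8649 = 3² · 31²; 171 = 3² · 19
gcd takes min exponent of each prime: 3² = 9

9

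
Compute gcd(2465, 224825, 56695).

2465 = 5 · 17 · 29; 224825 = 5² · 17 · 23²; 56695 = 5 · 17 · 23 · 29
gcd takes min exponent of each prime: 5 · 17 = 85

85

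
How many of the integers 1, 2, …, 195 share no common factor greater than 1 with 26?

90

Prime factors of 26: 2, 13. Count integers ≤ 195 divisible by none of them.
By inclusion–exclusion: 195 − ⌊195/2⌋ − ⌊195/13⌋ + ⌊195/26⌋ = 90.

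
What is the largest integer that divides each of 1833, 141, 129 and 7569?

gcd(1833, 141): 1833 = 13·141 + 0 → 141
gcd(141, 129): 141 = 1·129 + 12; 129 = 10·12 + 9; 12 = 1·9 + 3; 9 = 3·3 + 0 → 3
gcd(3, 7569): 7569 = 2523·3 + 0 → 3

3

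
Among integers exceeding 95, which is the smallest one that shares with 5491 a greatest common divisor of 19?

5491 = 19·289. Any k with gcd(k, 5491) = 19 is a multiple of 19, say 19s, with s coprime to 289.
Need s > 95/19, so s ≥ 6. First s ≥ 6 with gcd(s, 289) = 1 is s = 6. Thus k = 19·6 = 114.

114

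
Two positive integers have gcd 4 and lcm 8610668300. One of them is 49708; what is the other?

a·b = gcd·lcm = 4·8610668300 = 34442673200, so b = 34442673200/49708 = 692900.

692900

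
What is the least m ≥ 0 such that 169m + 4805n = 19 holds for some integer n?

Reduce mod 4805: 169m ≡ 19 (mod 4805). With g = gcd(169, 4805) = 1 dividing 19, divide through: 169m ≡ 19 (mod 4805).
Since gcd(169, 4805) = 1, m ≡ 19·(169)⁻¹ ≡ 256 (mod 4805). Smallest non-negative: 256.

256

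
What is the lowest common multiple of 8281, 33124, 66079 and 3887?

8281 = 7² · 13²; 33124 = 2² · 7² · 13²; 66079 = 13² · 17 · 23; 3887 = 13² · 23
lcm takes max exponent of each prime: 2² · 7² · 13² · 17 · 23 = 12951484

12951484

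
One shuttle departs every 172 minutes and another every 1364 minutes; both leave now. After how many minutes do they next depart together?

172 = 2² · 43; 1364 = 2² · 11 · 31
max exponents: 2² · 11 · 31 · 43 = 58652

58652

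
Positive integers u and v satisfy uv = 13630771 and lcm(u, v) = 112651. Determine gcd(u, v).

121

From gcd × lcm = uv: gcd = 13630771 / 112651 = 121.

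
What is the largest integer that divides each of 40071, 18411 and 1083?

1083

gcd(40071, 18411): 40071 = 2·18411 + 3249; 18411 = 5·3249 + 2166; 3249 = 1·2166 + 1083; 2166 = 2·1083 + 0 → 1083
gcd(1083, 1083): 1083 = 1·1083 + 0 → 1083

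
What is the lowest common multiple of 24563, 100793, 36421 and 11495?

lcm(24563, 100793) = 24563·100793/gcd = 2475778459/847 = 2922997
lcm(2922997, 36421) = 2922997·36421/gcd = 106458473737/847 = 125688871
lcm(125688871, 11495) = 125688871·11495/gcd = 1444793572145/121 = 11940442745

11940442745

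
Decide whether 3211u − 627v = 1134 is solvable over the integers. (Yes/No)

No

By Bézout, 3211u − 627v = 1134 has integer solutions iff gcd(3211, 627) | 1134.
Euclid: 3211 = 5·627 + 76; 627 = 8·76 + 19; 76 = 4·19 + 0. gcd = 19; 1134 mod 19 = 13. No.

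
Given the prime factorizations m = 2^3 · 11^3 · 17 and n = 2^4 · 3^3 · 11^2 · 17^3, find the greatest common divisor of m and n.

16456

min exponent per shared prime: 2^3 · 11^2 · 17 = 16456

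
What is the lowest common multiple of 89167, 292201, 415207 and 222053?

159410272789859

lcm(89167, 292201) = 89167·292201/gcd = 26054686567/247 = 105484561
lcm(105484561, 415207) = 105484561·415207/gcd = 43797928119127/247 = 177319547041
lcm(177319547041, 222053) = 177319547041·222053/gcd = 39374337379095173/247 = 159410272789859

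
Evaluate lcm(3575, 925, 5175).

27380925

3575 = 5² · 11 · 13; 925 = 5² · 37; 5175 = 3² · 5² · 23
lcm takes max exponent of each prime: 3² · 5² · 11 · 13 · 23 · 37 = 27380925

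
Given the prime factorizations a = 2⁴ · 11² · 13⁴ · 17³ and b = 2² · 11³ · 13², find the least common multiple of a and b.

2988258830128

max exponent per prime: 2⁴ · 11³ · 13⁴ · 17³ = 2988258830128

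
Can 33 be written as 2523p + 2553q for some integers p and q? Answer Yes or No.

Yes

By Bézout, 2523p + 2553q = 33 has integer solutions iff gcd(2523, 2553) | 33.
Euclid: 2553 = 1·2523 + 30; 2523 = 84·30 + 3; 30 = 10·3 + 0. gcd = 3; 33 mod 3 = 0. Yes.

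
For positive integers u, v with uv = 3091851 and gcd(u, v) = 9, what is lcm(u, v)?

For any two positive integers, gcd × lcm equals their product. Hence lcm = 3091851 / 9 = 343539.

343539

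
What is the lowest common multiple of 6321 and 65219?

6321 = 3 · 7² · 43; 65219 = 7² · 11³
max exponents: 3 · 7² · 11³ · 43 = 8413251

8413251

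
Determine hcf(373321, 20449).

169

Euclid: 373321 = 18·20449 + 5239; 20449 = 3·5239 + 4732; 5239 = 1·4732 + 507; 4732 = 9·507 + 169; 507 = 3·169 + 0. Last nonzero remainder: 169.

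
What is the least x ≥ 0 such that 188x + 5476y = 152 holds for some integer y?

Reduce mod 5476: 188x ≡ 152 (mod 5476). With g = gcd(188, 5476) = 4 dividing 152, divide through: 47x ≡ 38 (mod 1369).
Since gcd(47, 1369) = 1, x ≡ 38·(47)⁻¹ ≡ 729 (mod 1369). Smallest non-negative: 729.

729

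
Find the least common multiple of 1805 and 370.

gcd first: 1805 = 4·370 + 325; 370 = 1·325 + 45; 325 = 7·45 + 10; 45 = 4·10 + 5; 10 = 2·5 + 0 → gcd = 5
lcm = 1805·370/gcd = 667850/5 = 133570

133570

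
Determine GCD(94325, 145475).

275

Euclid: 145475 = 1·94325 + 51150; 94325 = 1·51150 + 43175; 51150 = 1·43175 + 7975; 43175 = 5·7975 + 3300; 7975 = 2·3300 + 1375; 3300 = 2·1375 + 550; 1375 = 2·550 + 275; 550 = 2·275 + 0. Last nonzero remainder: 275.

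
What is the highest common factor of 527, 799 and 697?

17

527 = 17 · 31; 799 = 17 · 47; 697 = 17 · 41
gcd takes min exponent of each prime: 17 = 17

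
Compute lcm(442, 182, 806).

95914

442 = 2 · 13 · 17; 182 = 2 · 7 · 13; 806 = 2 · 13 · 31
lcm takes max exponent of each prime: 2 · 7 · 13 · 17 · 31 = 95914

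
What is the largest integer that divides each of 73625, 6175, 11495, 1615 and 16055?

95

gcd(73625, 6175): 73625 = 11·6175 + 5700; 6175 = 1·5700 + 475; 5700 = 12·475 + 0 → 475
gcd(475, 11495): 11495 = 24·475 + 95; 475 = 5·95 + 0 → 95
gcd(95, 1615): 1615 = 17·95 + 0 → 95
gcd(95, 16055): 16055 = 169·95 + 0 → 95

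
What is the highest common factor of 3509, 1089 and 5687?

gcd(3509, 1089): 3509 = 3·1089 + 242; 1089 = 4·242 + 121; 242 = 2·121 + 0 → 121
gcd(121, 5687): 5687 = 47·121 + 0 → 121

121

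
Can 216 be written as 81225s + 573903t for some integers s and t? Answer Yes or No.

gcd(81225, 573903): 573903 = 7·81225 + 5328; 81225 = 15·5328 + 1305; 5328 = 4·1305 + 108; 1305 = 12·108 + 9; 108 = 12·9 + 0 → 9
9 divides 216, so a solution exists.

Yes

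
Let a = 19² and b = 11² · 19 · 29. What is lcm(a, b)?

max exponent per prime: 11² · 19² · 29 = 1266749

1266749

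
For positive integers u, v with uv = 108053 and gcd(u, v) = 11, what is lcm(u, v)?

9823

gcd·lcm = product, so lcm = 108053/11 = 9823.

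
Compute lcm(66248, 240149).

1921192

gcd first: 240149 = 3·66248 + 41405; 66248 = 1·41405 + 24843; 41405 = 1·24843 + 16562; 24843 = 1·16562 + 8281; 16562 = 2·8281 + 0 → gcd = 8281
lcm = 66248·240149/gcd = 15909390952/8281 = 1921192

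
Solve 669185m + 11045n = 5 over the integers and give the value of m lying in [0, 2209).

Euclid: 669185 = 60·11045 + 6485; 11045 = 1·6485 + 4560; 6485 = 1·4560 + 1925; 4560 = 2·1925 + 710; 1925 = 2·710 + 505; 710 = 1·505 + 205; 505 = 2·205 + 95; 205 = 2·95 + 15; 95 = 6·15 + 5; 15 = 3·5 + 0 → gcd = 5; 5 = 5·1.
Back-substitution yields 669185·(700) + 11045·(-42411) = 5, so one solution is m = 700·1 = 700, n = -42411·1 = -42411.
Solutions in m differ by 11045/5 = 2209; the one in [0, 2209) is 700 mod 2209 = 700.

700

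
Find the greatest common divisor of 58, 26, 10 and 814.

2

58 = 2 · 29; 26 = 2 · 13; 10 = 2 · 5; 814 = 2 · 11 · 37
gcd takes min exponent of each prime: 2 = 2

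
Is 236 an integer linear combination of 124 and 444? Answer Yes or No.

Yes

By Bézout, 124p − 444q = 236 has integer solutions iff gcd(124, 444) | 236.
Euclid: 444 = 3·124 + 72; 124 = 1·72 + 52; 72 = 1·52 + 20; 52 = 2·20 + 12; 20 = 1·12 + 8; 12 = 1·8 + 4; 8 = 2·4 + 0. gcd = 4; 236 mod 4 = 0. Yes.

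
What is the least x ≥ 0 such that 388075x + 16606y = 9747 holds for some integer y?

7

Euclid: 388075 = 23·16606 + 6137; 16606 = 2·6137 + 4332; 6137 = 1·4332 + 1805; 4332 = 2·1805 + 722; 1805 = 2·722 + 361; 722 = 2·361 + 0 → gcd = 361; 9747 = 361·27.
Back-substitution yields 388075·(19) + 16606·(-444) = 361, so one solution is x = 19·27 = 513, y = -444·27 = -11988.
Solutions in x differ by 16606/361 = 46; the one in [0, 46) is 513 mod 46 = 7.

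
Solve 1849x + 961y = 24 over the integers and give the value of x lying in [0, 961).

26

Euclid: 1849 = 1·961 + 888; 961 = 1·888 + 73; 888 = 12·73 + 12; 73 = 6·12 + 1; 12 = 12·1 + 0 → gcd = 1; 24 = 1·24.
Back-substitution yields 1849·(-79) + 961·(152) = 1, so one solution is x = -79·24 = -1896, y = 152·24 = 3648.
Solutions in x differ by 961/1 = 961; the one in [0, 961) is -1896 mod 961 = 26.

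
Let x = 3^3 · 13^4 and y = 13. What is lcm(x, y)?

771147

max exponent per prime: 3^3 · 13^4 = 771147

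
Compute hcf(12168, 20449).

12168 = 2³ · 3² · 13²
20449 = 11² · 13²
Common: 13² = 169

169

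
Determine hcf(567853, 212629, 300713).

361

gcd(567853, 212629): 567853 = 2·212629 + 142595; 212629 = 1·142595 + 70034; 142595 = 2·70034 + 2527; 70034 = 27·2527 + 1805; 2527 = 1·1805 + 722; 1805 = 2·722 + 361; 722 = 2·361 + 0 → 361
gcd(361, 300713): 300713 = 833·361 + 0 → 361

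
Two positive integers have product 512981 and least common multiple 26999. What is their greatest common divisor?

From gcd × lcm = uv: gcd = 512981 / 26999 = 19.

19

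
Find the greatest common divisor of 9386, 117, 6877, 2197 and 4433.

gcd(9386, 117): 9386 = 80·117 + 26; 117 = 4·26 + 13; 26 = 2·13 + 0 → 13
gcd(13, 6877): 6877 = 529·13 + 0 → 13
gcd(13, 2197): 2197 = 169·13 + 0 → 13
gcd(13, 4433): 4433 = 341·13 + 0 → 13

13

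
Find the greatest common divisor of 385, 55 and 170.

385 = 5 · 7 · 11; 55 = 5 · 11; 170 = 2 · 5 · 17
gcd takes min exponent of each prime: 5 = 5

5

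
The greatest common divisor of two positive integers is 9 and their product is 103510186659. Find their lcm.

11501131851

For any two positive integers, gcd × lcm equals their product. Hence lcm = 103510186659 / 9 = 11501131851.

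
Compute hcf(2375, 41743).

2375 = 5³ · 19
41743 = 13³ · 19
Common: 19 = 19

19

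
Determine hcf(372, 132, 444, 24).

gcd(372, 132): 372 = 2·132 + 108; 132 = 1·108 + 24; 108 = 4·24 + 12; 24 = 2·12 + 0 → 12
gcd(12, 444): 444 = 37·12 + 0 → 12
gcd(12, 24): 24 = 2·12 + 0 → 12

12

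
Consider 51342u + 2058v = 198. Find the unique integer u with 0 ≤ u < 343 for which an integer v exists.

Reduce mod 2058: 51342u ≡ 198 (mod 2058). With g = gcd(51342, 2058) = 6 dividing 198, divide through: 8557u ≡ 33 (mod 343).
Since gcd(8557, 343) = 1, u ≡ 33·(8557)⁻¹ ≡ 284 (mod 343). Smallest non-negative: 284.

284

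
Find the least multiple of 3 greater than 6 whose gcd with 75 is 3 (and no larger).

9

75 = 3·25. Any a with gcd(a, 75) = 3 is a multiple of 3, say 3s, with s coprime to 25.
Need s > 6/3, so s ≥ 3. First s ≥ 3 with gcd(s, 25) = 1 is s = 3. Thus a = 3·3 = 9.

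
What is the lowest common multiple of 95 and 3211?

95 = 5 · 19; 3211 = 13² · 19
max exponents: 5 · 13² · 19 = 16055

16055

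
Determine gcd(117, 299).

Euclid: 299 = 2·117 + 65; 117 = 1·65 + 52; 65 = 1·52 + 13; 52 = 4·13 + 0. Last nonzero remainder: 13.

13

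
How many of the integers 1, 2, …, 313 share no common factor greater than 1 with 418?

136

418 = 2·11·19. Inclusion–exclusion on these primes:
313 − ⌊313/2⌋ − ⌊313/11⌋ − ⌊313/19⌋ + ⌊313/22⌋ + ⌊313/38⌋ + ⌊313/209⌋ − ⌊313/418⌋ = 136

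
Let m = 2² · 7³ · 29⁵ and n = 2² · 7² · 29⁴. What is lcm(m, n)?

28141296428

max exponent per prime: 2² · 7³ · 29⁵ = 28141296428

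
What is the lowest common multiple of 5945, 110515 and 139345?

131402335

5945 = 5 · 29 · 41; 110515 = 5 · 23 · 31²; 139345 = 5 · 29 · 31²
lcm takes max exponent of each prime: 5 · 23 · 29 · 31² · 41 = 131402335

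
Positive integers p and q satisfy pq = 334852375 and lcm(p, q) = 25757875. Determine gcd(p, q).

From gcd × lcm = pq: gcd = 334852375 / 25757875 = 13.

13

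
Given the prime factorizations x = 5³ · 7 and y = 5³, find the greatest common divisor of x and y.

min exponent per shared prime: 5³ = 125

125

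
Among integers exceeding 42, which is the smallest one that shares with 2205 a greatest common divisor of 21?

84

Multiples of 21 above 42: 21·3, 21·4, … . Need the cofactor coprime to 2205/21 = 105.
Checking s = 3, 4, … the first with gcd(s, 105) = 1 is s = 4, giving 84.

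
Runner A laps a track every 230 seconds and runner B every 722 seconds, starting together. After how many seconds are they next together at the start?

83030

230 = 2 · 5 · 23; 722 = 2 · 19²
max exponents: 2 · 5 · 19² · 23 = 83030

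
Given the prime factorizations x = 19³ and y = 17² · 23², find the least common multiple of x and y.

max exponent per prime: 17² · 19³ · 23² = 1048610779

1048610779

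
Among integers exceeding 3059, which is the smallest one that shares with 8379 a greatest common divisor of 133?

3325

gcd(k, 8379) = 133 forces 133 | k; write k = 133s. Then gcd(133s, 133·63) = 133·gcd(s, 63), so need gcd(s, 63) = 1.
133s > 3059 gives s ≥ 24. The least s ≥ 24 coprime to 63 is 25, so k = 133·25 = 3325.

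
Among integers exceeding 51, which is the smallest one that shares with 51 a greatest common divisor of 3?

54

51 = 3·17. Any x with gcd(x, 51) = 3 is a multiple of 3, say 3s, with s coprime to 17.
Need s > 51/3, so s ≥ 18. First s ≥ 18 with gcd(s, 17) = 1 is s = 18. Thus x = 3·18 = 54.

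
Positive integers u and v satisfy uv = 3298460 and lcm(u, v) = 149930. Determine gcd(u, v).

22

gcd·lcm = product, so gcd = 3298460/149930 = 22.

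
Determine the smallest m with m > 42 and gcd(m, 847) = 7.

49

gcd(m, 847) = 7 forces 7 | m; write m = 7s. Then gcd(7s, 7·121) = 7·gcd(s, 121), so need gcd(s, 121) = 1.
7s > 42 gives s ≥ 7. The least s ≥ 7 coprime to 121 is 7, so m = 7·7 = 49.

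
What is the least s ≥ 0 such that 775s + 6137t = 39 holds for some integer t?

4973

gcd(775, 6137) = 1 (Euclid: 6137 = 7·775 + 712; 775 = 1·712 + 63; 712 = 11·63 + 19; 63 = 3·19 + 6; 19 = 3·6 + 1; 6 = 6·1 + 0), and 1 | 39.
Extended Euclid: 775·(-974) + 6137·(123) = 1. Scale by 39: s₀ = -37986.
General solution s = s₀ + 6137k; reducing mod 6137 gives s = 4973 (and t = -628).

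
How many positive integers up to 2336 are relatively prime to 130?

862

Prime factors of 130: 2, 5, 13. Count integers ≤ 2336 divisible by none of them.
By inclusion–exclusion: 2336 − ⌊2336/2⌋ − ⌊2336/5⌋ − ⌊2336/13⌋ + ⌊2336/10⌋ + ⌊2336/26⌋ + ⌊2336/65⌋ − ⌊2336/130⌋ = 862.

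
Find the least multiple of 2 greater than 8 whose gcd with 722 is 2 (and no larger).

gcd(x, 722) = 2 forces 2 | x; write x = 2s. Then gcd(2s, 2·361) = 2·gcd(s, 361), so need gcd(s, 361) = 1.
2s > 8 gives s ≥ 5. The least s ≥ 5 coprime to 361 is 5, so x = 2·5 = 10.

10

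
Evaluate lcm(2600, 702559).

140511800

gcd first: 702559 = 270·2600 + 559; 2600 = 4·559 + 364; 559 = 1·364 + 195; 364 = 1·195 + 169; 195 = 1·169 + 26; 169 = 6·26 + 13; 26 = 2·13 + 0 → gcd = 13
lcm = 2600·702559/gcd = 1826653400/13 = 140511800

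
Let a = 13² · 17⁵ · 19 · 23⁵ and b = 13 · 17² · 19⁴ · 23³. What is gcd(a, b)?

min exponent per shared prime: 13 · 17² · 19 · 23³ = 868516961

868516961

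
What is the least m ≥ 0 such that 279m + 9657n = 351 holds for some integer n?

Euclid: 9657 = 34·279 + 171; 279 = 1·171 + 108; 171 = 1·108 + 63; 108 = 1·63 + 45; 63 = 1·45 + 18; 45 = 2·18 + 9; 18 = 2·9 + 0 → gcd = 9; 351 = 9·39.
Back-substitution yields 279·(450) + 9657·(-13) = 9, so one solution is m = 450·39 = 17550, n = -13·39 = -507.
Solutions in m differ by 9657/9 = 1073; the one in [0, 1073) is 17550 mod 1073 = 382.

382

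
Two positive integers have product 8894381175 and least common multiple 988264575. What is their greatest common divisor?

gcd·lcm = product, so gcd = 8894381175/988264575 = 9.

9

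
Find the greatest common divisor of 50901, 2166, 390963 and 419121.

gcd(50901, 2166): 50901 = 23·2166 + 1083; 2166 = 2·1083 + 0 → 1083
gcd(1083, 390963): 390963 = 361·1083 + 0 → 1083
gcd(1083, 419121): 419121 = 387·1083 + 0 → 1083

1083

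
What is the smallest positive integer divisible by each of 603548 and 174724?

217880828

gcd first: 603548 = 3·174724 + 79376; 174724 = 2·79376 + 15972; 79376 = 4·15972 + 15488; 15972 = 1·15488 + 484; 15488 = 32·484 + 0 → gcd = 484
lcm = 603548·174724/gcd = 105454320752/484 = 217880828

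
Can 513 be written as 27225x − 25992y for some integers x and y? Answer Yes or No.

gcd(27225, 25992): 27225 = 1·25992 + 1233; 25992 = 21·1233 + 99; 1233 = 12·99 + 45; 99 = 2·45 + 9; 45 = 5·9 + 0 → 9
9 divides 513, so a solution exists.

Yes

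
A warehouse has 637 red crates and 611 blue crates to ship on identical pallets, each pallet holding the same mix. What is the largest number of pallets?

637 = 7² · 13
611 = 13 · 47
Common: 13 = 13

13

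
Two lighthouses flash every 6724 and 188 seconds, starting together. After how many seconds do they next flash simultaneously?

gcd first: 6724 = 35·188 + 144; 188 = 1·144 + 44; 144 = 3·44 + 12; 44 = 3·12 + 8; 12 = 1·8 + 4; 8 = 2·4 + 0 → gcd = 4
lcm = 6724·188/gcd = 1264112/4 = 316028

316028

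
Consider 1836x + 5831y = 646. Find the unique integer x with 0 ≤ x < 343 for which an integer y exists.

Reduce mod 5831: 1836x ≡ 646 (mod 5831). With g = gcd(1836, 5831) = 17 dividing 646, divide through: 108x ≡ 38 (mod 343).
Since gcd(108, 343) = 1, x ≡ 38·(108)⁻¹ ≡ 337 (mod 343). Smallest non-negative: 337.

337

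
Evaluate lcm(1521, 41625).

gcd first: 41625 = 27·1521 + 558; 1521 = 2·558 + 405; 558 = 1·405 + 153; 405 = 2·153 + 99; 153 = 1·99 + 54; 99 = 1·54 + 45; 54 = 1·45 + 9; 45 = 5·9 + 0 → gcd = 9
lcm = 1521·41625/gcd = 63311625/9 = 7034625

7034625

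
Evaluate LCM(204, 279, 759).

lcm(204, 279) = 204·279/gcd = 56916/3 = 18972
lcm(18972, 759) = 18972·759/gcd = 14399748/3 = 4799916

4799916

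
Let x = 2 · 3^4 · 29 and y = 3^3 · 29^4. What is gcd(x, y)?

783

min exponent per shared prime: 3^3 · 29 = 783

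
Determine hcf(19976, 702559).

19976 = 2³ · 11 · 227
702559 = 11 · 13 · 17³
Common: 11 = 11

11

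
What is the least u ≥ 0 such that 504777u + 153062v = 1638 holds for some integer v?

836

Reduce mod 153062: 504777u ≡ 1638 (mod 153062). With g = gcd(504777, 153062) = 91 dividing 1638, divide through: 5547u ≡ 18 (mod 1682).
Since gcd(5547, 1682) = 1, u ≡ 18·(5547)⁻¹ ≡ 836 (mod 1682). Smallest non-negative: 836.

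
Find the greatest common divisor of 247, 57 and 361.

gcd(247, 57): 247 = 4·57 + 19; 57 = 3·19 + 0 → 19
gcd(19, 361): 361 = 19·19 + 0 → 19

19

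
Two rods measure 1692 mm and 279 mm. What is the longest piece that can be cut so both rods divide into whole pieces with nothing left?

1692 = 2² · 3² · 47
279 = 3² · 31
Common: 3² = 9

9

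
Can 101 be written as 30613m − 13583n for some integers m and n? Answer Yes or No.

Yes

By Bézout, 30613m − 13583n = 101 has integer solutions iff gcd(30613, 13583) | 101.
Euclid: 30613 = 2·13583 + 3447; 13583 = 3·3447 + 3242; 3447 = 1·3242 + 205; 3242 = 15·205 + 167; 205 = 1·167 + 38; 167 = 4·38 + 15; 38 = 2·15 + 8; 15 = 1·8 + 7; 8 = 1·7 + 1; 7 = 7·1 + 0. gcd = 1; 101 mod 1 = 0. Yes.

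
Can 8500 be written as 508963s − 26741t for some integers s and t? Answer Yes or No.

gcd(508963, 26741): 508963 = 19·26741 + 884; 26741 = 30·884 + 221; 884 = 4·221 + 0 → 221
221 does not divide 8500, so a solution does not exist.

No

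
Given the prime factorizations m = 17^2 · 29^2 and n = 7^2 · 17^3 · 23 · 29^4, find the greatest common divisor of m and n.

min exponent per shared prime: 17^2 · 29^2 = 243049

243049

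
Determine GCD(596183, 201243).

49

Euclid: 596183 = 2·201243 + 193697; 201243 = 1·193697 + 7546; 193697 = 25·7546 + 5047; 7546 = 1·5047 + 2499; 5047 = 2·2499 + 49; 2499 = 51·49 + 0. Last nonzero remainder: 49.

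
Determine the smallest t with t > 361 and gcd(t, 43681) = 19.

Multiples of 19 above 361: 19·20, 19·21, … . Need the cofactor coprime to 43681/19 = 2299.
Checking s = 20, 21, … the first with gcd(s, 2299) = 1 is s = 20, giving 380.

380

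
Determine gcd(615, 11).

1

Euclid: 615 = 55·11 + 10; 11 = 1·10 + 1; 10 = 10·1 + 0. Last nonzero remainder: 1.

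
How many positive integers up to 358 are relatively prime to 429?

429 = 3·11·13. Inclusion–exclusion on these primes:
358 − ⌊358/3⌋ − ⌊358/11⌋ − ⌊358/13⌋ + ⌊358/33⌋ + ⌊358/39⌋ + ⌊358/143⌋ − ⌊358/429⌋ = 201

201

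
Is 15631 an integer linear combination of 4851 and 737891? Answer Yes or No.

Yes

gcd(4851, 737891): 737891 = 152·4851 + 539; 4851 = 9·539 + 0 → 539
539 divides 15631, so a solution exists.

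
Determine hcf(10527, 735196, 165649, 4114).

gcd(10527, 735196): 735196 = 69·10527 + 8833; 10527 = 1·8833 + 1694; 8833 = 5·1694 + 363; 1694 = 4·363 + 242; 363 = 1·242 + 121; 242 = 2·121 + 0 → 121
gcd(121, 165649): 165649 = 1369·121 + 0 → 121
gcd(121, 4114): 4114 = 34·121 + 0 → 121

121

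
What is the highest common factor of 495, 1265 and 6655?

gcd(495, 1265): 1265 = 2·495 + 275; 495 = 1·275 + 220; 275 = 1·220 + 55; 220 = 4·55 + 0 → 55
gcd(55, 6655): 6655 = 121·55 + 0 → 55

55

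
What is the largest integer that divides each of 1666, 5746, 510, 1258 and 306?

gcd(1666, 5746): 5746 = 3·1666 + 748; 1666 = 2·748 + 170; 748 = 4·170 + 68; 170 = 2·68 + 34; 68 = 2·34 + 0 → 34
gcd(34, 510): 510 = 15·34 + 0 → 34
gcd(34, 1258): 1258 = 37·34 + 0 → 34
gcd(34, 306): 306 = 9·34 + 0 → 34

34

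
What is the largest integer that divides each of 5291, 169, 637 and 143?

13

gcd(5291, 169): 5291 = 31·169 + 52; 169 = 3·52 + 13; 52 = 4·13 + 0 → 13
gcd(13, 637): 637 = 49·13 + 0 → 13
gcd(13, 143): 143 = 11·13 + 0 → 13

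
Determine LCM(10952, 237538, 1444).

10952 = 2³ · 37²; 237538 = 2 · 7 · 19² · 47; 1444 = 2² · 19²
lcm takes max exponent of each prime: 2³ · 7 · 19² · 37² · 47 = 1300758088

1300758088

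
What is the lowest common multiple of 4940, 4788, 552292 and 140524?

7480795140

lcm(4940, 4788) = 4940·4788/gcd = 23652720/76 = 311220
lcm(311220, 552292) = 311220·552292/gcd = 171884316240/988 = 173971980
lcm(173971980, 140524) = 173971980·140524/gcd = 24447238517520/3268 = 7480795140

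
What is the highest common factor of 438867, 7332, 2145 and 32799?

39

gcd(438867, 7332): 438867 = 59·7332 + 6279; 7332 = 1·6279 + 1053; 6279 = 5·1053 + 1014; 1053 = 1·1014 + 39; 1014 = 26·39 + 0 → 39
gcd(39, 2145): 2145 = 55·39 + 0 → 39
gcd(39, 32799): 32799 = 841·39 + 0 → 39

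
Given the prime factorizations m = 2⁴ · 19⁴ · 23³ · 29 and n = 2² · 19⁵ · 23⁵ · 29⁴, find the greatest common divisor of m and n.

min exponent per shared prime: 2² · 19⁴ · 23³ · 29 = 183931410412

183931410412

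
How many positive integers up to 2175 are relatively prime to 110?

791

Prime factors of 110: 2, 5, 11. Count integers ≤ 2175 divisible by none of them.
By inclusion–exclusion: 2175 − ⌊2175/2⌋ − ⌊2175/5⌋ − ⌊2175/11⌋ + ⌊2175/10⌋ + ⌊2175/22⌋ + ⌊2175/55⌋ − ⌊2175/110⌋ = 791.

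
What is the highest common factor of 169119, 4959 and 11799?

169119 = 3² · 19 · 23 · 43; 4959 = 3² · 19 · 29; 11799 = 3³ · 19 · 23
gcd takes min exponent of each prime: 3² · 19 = 171

171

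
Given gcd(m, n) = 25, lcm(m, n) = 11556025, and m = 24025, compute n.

12025

Using mn = gcd(m,n)·lcm(m,n) = 25·11556025 = 288900625, we get n = 288900625/24025 = 12025.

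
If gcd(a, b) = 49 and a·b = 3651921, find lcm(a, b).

gcd·lcm = product, so lcm = 3651921/49 = 74529.

74529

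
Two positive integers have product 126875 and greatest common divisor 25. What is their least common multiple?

Since gcd(m,n)·lcm(m,n) = mn, lcm = 126875/25 = 5075.

5075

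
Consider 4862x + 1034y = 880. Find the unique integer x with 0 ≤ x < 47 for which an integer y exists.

24

Euclid: 4862 = 4·1034 + 726; 1034 = 1·726 + 308; 726 = 2·308 + 110; 308 = 2·110 + 88; 110 = 1·88 + 22; 88 = 4·22 + 0 → gcd = 22; 880 = 22·40.
Back-substitution yields 4862·(10) + 1034·(-47) = 22, so one solution is x = 10·40 = 400, y = -47·40 = -1880.
Solutions in x differ by 1034/22 = 47; the one in [0, 47) is 400 mod 47 = 24.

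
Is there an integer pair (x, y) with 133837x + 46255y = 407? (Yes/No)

By Bézout, 133837x + 46255y = 407 has integer solutions iff gcd(133837, 46255) | 407.
Euclid: 133837 = 2·46255 + 41327; 46255 = 1·41327 + 4928; 41327 = 8·4928 + 1903; 4928 = 2·1903 + 1122; 1903 = 1·1122 + 781; 1122 = 1·781 + 341; 781 = 2·341 + 99; 341 = 3·99 + 44; 99 = 2·44 + 11; 44 = 4·11 + 0. gcd = 11; 407 mod 11 = 0. Yes.

Yes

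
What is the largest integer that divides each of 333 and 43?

1

333 = 3² · 37
43 = 43
Common: 1 = 1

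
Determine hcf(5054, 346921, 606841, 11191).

361

5054 = 2 · 7 · 19²; 346921 = 19² · 31²; 606841 = 19² · 41²; 11191 = 19² · 31
gcd takes min exponent of each prime: 19² = 361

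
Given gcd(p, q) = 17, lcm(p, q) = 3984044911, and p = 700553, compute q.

96679

p·q = gcd·lcm = 17·3984044911 = 67728763487, so q = 67728763487/700553 = 96679.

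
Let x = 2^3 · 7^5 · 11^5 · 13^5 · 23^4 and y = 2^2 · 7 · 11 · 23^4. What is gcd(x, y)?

86191028

min exponent per shared prime: 2^2 · 7 · 11 · 23^4 = 86191028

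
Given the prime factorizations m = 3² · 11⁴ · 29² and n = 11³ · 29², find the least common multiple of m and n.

max exponent per prime: 3² · 11⁴ · 29² = 110817729

110817729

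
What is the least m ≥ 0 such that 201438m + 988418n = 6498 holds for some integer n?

gcd(201438, 988418) = 722 (Euclid: 988418 = 4·201438 + 182666; 201438 = 1·182666 + 18772; 182666 = 9·18772 + 13718; 18772 = 1·13718 + 5054; 13718 = 2·5054 + 3610; 5054 = 1·3610 + 1444; 3610 = 2·1444 + 722; 1444 = 2·722 + 0), and 722 | 6498.
Extended Euclid: 201438·(-579) + 988418·(118) = 722. Scale by 9: m₀ = -5211.
General solution m = m₀ + 1369t; reducing mod 1369 gives m = 265 (and n = -54).

265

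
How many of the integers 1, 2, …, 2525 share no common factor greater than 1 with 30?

673

30 = 2·3·5. Inclusion–exclusion on these primes:
2525 − ⌊2525/2⌋ − ⌊2525/3⌋ − ⌊2525/5⌋ + ⌊2525/6⌋ + ⌊2525/10⌋ + ⌊2525/15⌋ − ⌊2525/30⌋ = 673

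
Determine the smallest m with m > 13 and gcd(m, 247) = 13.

Multiples of 13 above 13: 13·2, 13·3, … . Need the cofactor coprime to 247/13 = 19.
Checking s = 2, 3, … the first with gcd(s, 19) = 1 is s = 2, giving 26.

26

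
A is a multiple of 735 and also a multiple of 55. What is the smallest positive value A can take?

gcd first: 735 = 13·55 + 20; 55 = 2·20 + 15; 20 = 1·15 + 5; 15 = 3·5 + 0 → gcd = 5
lcm = 735·55/gcd = 40425/5 = 8085

8085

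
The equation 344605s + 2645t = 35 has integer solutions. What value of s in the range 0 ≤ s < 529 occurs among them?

480

Reduce mod 2645: 344605s ≡ 35 (mod 2645). With g = gcd(344605, 2645) = 5 dividing 35, divide through: 68921s ≡ 7 (mod 529).
Since gcd(68921, 529) = 1, s ≡ 7·(68921)⁻¹ ≡ 480 (mod 529). Smallest non-negative: 480.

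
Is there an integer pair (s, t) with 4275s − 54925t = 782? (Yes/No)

No

By Bézout, 4275s − 54925t = 782 has integer solutions iff gcd(4275, 54925) | 782.
Euclid: 54925 = 12·4275 + 3625; 4275 = 1·3625 + 650; 3625 = 5·650 + 375; 650 = 1·375 + 275; 375 = 1·275 + 100; 275 = 2·100 + 75; 100 = 1·75 + 25; 75 = 3·25 + 0. gcd = 25; 782 mod 25 = 7. No.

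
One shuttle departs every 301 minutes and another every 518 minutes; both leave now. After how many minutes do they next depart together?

22274

301 = 7 · 43; 518 = 2 · 7 · 37
max exponents: 2 · 7 · 37 · 43 = 22274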